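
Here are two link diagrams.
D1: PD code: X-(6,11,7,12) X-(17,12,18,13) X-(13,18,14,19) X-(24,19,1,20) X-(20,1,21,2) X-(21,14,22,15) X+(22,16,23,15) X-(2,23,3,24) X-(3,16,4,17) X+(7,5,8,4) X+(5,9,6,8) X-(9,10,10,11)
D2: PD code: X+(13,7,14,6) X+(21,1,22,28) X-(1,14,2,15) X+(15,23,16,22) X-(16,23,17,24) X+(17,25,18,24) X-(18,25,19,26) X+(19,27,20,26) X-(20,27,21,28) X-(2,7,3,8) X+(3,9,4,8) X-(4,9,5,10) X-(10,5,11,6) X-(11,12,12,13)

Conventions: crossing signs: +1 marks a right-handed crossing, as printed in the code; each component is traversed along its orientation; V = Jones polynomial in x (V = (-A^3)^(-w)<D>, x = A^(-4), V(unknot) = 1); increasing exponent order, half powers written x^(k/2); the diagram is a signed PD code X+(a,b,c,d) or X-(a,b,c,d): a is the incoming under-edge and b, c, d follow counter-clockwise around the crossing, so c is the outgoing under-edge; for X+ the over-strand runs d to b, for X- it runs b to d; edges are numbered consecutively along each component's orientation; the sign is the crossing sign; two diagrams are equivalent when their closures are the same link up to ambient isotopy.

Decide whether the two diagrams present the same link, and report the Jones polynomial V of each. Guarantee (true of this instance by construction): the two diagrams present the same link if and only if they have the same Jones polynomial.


equivalent: no
V(D1) = x^-8 - 2x^-7 + x^-6 - 2x^-5 + 2x^-4 + x^-2  (w -6, c 12, <D> = A^-10 + 2A^-2 - 2A^2 + A^6 - 2A^10 + A^14)
D2 (bracket A^-6; 14 crossings at w = -2): V = 1
why: V(x) takes 2 values over 2 diagrams, fixing the grouping


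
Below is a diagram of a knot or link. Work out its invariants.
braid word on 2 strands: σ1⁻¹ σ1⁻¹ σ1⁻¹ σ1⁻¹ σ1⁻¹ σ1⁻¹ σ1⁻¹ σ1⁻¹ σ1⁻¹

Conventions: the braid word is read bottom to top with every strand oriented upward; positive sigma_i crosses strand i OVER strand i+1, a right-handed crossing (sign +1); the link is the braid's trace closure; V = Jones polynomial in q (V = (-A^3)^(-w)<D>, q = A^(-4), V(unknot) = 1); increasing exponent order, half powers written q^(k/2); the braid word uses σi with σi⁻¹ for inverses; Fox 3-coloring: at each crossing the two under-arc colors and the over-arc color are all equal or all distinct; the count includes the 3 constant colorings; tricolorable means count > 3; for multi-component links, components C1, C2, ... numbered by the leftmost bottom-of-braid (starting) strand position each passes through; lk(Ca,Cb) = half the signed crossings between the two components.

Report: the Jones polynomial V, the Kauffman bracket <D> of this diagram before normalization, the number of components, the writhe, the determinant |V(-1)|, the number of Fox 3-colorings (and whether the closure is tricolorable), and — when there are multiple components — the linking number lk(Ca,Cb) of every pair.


Jones polynomial: V(q) = -q^-13 + q^-12 - q^-11 + q^-10 - q^-9 + q^-8 - q^-7 + q^-6 + q^-4
<D> = -A^-11 - A^-3 + A - A^5 + A^9 - A^13 + A^17 - A^21 + A^25; writhe -9
components 1, writhe -9 (9 crossings)
3-colorings: 9 of 3^9, det 9 — tricolorable
note: a (2,9) torus form — a single generator 9 times


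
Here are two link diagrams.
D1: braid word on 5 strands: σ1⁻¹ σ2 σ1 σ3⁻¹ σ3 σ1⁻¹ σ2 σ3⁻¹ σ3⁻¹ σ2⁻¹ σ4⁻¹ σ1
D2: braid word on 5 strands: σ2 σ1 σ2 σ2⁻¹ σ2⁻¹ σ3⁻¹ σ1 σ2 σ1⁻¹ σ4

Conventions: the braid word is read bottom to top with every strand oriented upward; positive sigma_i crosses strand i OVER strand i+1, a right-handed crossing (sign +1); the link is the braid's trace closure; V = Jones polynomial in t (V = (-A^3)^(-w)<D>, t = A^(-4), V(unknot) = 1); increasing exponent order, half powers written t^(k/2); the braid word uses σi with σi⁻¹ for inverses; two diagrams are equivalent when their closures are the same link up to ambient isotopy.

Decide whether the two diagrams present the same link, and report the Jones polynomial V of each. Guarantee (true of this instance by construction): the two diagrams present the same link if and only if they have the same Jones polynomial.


same link: no
V(D1) = t^-3 + t^-2 + t^-1 + 1  [12 crossings, <D> = A^-6 + A^-2 + A^2 + A^6, w = -2]
D2 (bracket A^-10 + A^-2 + 2A^6; 10 crossings at w = +2): V = 2 + t^2 + t^4
note: V(t) takes 2 values over 2 diagrams, fixing the grouping


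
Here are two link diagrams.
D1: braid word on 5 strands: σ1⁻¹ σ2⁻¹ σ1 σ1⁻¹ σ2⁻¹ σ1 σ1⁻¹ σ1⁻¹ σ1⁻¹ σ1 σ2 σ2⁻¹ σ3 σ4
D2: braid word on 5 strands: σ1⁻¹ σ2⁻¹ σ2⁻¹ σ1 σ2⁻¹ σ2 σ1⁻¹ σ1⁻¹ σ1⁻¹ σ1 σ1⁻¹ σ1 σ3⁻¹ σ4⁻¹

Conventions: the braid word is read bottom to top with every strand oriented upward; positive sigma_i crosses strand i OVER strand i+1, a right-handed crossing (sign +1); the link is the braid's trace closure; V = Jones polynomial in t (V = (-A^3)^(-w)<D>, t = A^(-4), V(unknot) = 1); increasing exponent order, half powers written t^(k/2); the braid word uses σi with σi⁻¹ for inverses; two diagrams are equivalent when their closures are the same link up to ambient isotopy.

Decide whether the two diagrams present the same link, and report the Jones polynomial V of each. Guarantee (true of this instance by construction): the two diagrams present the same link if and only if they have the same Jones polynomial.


equivalent: yes
V(D1) = t^-5 + 2t^-3 + t^-1  (w -2, c 14, <D> = A^-2 + 2A^6 + A^14)
V(D2) = t^-5 + 2t^-3 + t^-1  (w -6, c 14, <D> = A^-14 + 2A^-6 + A^2)
why: all 2 diagrams share one V(t), hence one class


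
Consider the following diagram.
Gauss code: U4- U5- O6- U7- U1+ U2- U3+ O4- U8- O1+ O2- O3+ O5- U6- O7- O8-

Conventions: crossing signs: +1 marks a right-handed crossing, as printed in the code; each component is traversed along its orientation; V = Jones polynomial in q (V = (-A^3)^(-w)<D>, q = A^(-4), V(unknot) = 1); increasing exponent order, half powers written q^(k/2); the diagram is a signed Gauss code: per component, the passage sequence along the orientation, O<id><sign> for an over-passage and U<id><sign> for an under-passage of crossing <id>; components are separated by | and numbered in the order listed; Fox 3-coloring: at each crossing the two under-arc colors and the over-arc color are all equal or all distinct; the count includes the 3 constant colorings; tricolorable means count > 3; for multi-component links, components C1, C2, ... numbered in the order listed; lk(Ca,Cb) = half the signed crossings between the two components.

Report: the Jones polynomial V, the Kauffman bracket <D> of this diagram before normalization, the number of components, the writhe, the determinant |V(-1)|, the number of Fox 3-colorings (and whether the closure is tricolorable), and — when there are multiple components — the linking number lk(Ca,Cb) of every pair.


Jones polynomial: V(q) = -q^-6 + q^-5 - q^-4 + 2q^-3 - q^-2 + q^-1
<D> = A^-8 - A^-4 + 2 - A^4 + A^8 - A^12; writhe -4
components 1, writhe -4 (8 crossings)
3-colorings: 3 of 3^8, det 7 — not tricolorable
note: w = -4 (over 8 crossings) is diagram-only; (-A^3)^(4) removes it from V


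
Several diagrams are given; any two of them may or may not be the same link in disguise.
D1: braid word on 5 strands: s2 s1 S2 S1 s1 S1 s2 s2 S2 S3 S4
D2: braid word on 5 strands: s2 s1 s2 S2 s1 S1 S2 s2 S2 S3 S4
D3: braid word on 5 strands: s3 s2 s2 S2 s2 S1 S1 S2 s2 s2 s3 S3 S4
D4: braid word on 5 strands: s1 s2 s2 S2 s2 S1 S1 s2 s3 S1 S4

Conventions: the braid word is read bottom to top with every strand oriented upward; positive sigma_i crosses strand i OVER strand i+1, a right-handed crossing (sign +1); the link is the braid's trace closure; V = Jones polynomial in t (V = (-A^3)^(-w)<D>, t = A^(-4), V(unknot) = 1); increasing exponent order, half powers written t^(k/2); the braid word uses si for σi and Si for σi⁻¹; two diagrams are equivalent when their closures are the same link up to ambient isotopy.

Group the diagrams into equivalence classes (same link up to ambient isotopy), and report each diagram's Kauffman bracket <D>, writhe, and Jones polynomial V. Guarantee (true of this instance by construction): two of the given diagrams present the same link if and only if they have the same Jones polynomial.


grouping into links: {D1} | {D2} | {D3, D4}
V(D1) = -t^(1/2) - t^(5/2)  (w -1, c 11, <D> = A^-13 + A^-5)
V(D2) = -t^(-1/2) - t^(1/2)  [11 crossings, <D> = A^-5 + A^-1, w = -1]
D3 (bracket -A^-11 + A^-7 - A^-3 + 2A + A^9; 13 crossings at w = +1): V = -t^(-3/2) - 2t^(1/2) + t^(3/2) - t^(5/2) + t^(7/2)
V(D4) = -t^(-3/2) - 2t^(1/2) + t^(3/2) - t^(5/2) + t^(7/2)  [11 crossings, <D> = -A^-11 + A^-7 - A^-3 + 2A + A^9, w = +1]
why: 3 classes among 4 diagrams; unequal V(t) rules out equality


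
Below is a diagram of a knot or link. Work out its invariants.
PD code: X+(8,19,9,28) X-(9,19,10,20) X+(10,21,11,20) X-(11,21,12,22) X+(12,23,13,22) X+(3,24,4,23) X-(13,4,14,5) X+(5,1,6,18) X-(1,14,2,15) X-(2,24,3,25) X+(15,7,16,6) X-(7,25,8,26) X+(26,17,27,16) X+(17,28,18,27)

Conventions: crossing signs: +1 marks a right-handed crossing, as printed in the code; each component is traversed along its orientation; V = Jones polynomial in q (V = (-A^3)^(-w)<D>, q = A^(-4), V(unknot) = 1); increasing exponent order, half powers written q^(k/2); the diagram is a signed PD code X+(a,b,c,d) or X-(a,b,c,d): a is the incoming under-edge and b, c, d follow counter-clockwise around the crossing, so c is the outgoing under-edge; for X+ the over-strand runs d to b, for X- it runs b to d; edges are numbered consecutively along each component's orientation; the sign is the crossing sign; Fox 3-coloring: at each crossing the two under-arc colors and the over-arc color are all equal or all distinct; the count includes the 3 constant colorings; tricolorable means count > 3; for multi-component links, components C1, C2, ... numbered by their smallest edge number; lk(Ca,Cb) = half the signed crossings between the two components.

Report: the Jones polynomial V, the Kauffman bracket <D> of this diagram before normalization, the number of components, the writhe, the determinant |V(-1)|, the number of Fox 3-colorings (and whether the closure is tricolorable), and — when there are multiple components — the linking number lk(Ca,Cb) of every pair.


Jones polynomial: V(q) = -q^(-3/2) + q^(-1/2) - 2q^(1/2) + 2q^(3/2) - 2q^(5/2) + q^(7/2) - q^(9/2)
<D> = -A^-12 + A^-8 - 2A^-4 + 2 - 2A^4 + A^8 - A^12; writhe +2
components 2, writhe +2 (14 crossings)
linking number lk(C1,C2) = +1
3-colorings: 3 of 3^14, det 10 — not tricolorable
note: the span of V is 6, within the link bound 14 + 2 - 1


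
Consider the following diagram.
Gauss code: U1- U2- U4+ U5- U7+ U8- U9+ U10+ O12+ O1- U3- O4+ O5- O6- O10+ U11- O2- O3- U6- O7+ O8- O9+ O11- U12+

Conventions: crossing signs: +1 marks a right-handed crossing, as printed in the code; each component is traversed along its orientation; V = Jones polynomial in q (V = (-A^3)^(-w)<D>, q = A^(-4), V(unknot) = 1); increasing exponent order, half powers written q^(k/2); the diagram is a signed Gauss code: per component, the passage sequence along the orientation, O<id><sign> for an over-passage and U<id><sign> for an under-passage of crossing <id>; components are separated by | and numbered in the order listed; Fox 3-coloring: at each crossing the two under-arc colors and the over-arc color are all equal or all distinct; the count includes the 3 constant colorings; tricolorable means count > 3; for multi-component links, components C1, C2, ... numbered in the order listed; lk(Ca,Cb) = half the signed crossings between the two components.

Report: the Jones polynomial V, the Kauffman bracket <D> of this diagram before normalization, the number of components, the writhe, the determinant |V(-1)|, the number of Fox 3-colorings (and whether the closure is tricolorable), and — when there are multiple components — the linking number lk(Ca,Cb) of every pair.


V = -q^-4 + q^-3 + q^-1
<D> = A^-2 + A^6 - A^10 (w = -2)
1 component over 12 crossings, w = -2
9 Fox colorings among 3^12, |V(-1)| = 3: tricolorable
why: w = -2 shifts under R1 moves; the (-A^3)^(2) factor cancels that in V


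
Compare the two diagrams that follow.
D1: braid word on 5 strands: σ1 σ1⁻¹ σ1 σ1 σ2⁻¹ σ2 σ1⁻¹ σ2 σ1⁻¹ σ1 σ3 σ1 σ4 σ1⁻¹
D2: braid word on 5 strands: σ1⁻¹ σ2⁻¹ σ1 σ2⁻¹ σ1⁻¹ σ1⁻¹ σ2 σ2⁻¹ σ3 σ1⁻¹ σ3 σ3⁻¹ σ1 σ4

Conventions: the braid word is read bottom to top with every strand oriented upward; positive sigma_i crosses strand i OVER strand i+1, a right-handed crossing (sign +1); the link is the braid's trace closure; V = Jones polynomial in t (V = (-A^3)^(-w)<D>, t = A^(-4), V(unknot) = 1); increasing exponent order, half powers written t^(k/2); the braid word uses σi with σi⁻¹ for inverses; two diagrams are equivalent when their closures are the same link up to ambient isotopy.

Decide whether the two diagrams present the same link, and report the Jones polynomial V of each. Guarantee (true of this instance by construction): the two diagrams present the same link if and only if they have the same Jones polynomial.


equivalent: no
V(D1) = 1  (w +4, c 14, <D> = A^12)
V(D2) = -t^-6 + t^-5 - t^-4 + 2t^-3 - t^-2 + t^-1  [14 crossings, <D> = A^-2 - A^2 + 2A^6 - A^10 + A^14 - A^18, w = -2]
key observation: V(t) takes 2 values over 2 diagrams, fixing the grouping


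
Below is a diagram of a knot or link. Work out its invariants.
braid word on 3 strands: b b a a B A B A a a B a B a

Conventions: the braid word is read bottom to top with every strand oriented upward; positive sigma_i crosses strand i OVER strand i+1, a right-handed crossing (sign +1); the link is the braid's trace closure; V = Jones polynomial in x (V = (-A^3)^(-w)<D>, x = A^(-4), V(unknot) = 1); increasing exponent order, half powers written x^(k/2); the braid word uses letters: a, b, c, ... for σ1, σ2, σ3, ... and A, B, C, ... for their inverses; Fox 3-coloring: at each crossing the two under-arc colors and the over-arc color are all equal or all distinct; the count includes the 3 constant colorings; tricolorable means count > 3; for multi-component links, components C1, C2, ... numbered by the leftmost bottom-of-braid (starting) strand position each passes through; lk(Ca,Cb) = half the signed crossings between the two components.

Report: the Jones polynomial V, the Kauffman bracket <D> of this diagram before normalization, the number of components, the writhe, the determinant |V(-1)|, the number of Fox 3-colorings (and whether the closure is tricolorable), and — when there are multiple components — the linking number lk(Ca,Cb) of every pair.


Jones polynomial: V(x) = -x^-1 + 2 - x + 2x^2 - x^3 + x^4 - x^5
<D> = -A^-14 + A^-10 - A^-6 + 2A^-2 - A^2 + 2A^6 - A^10; writhe +2
components 1, writhe +2 (14 crossings)
3-colorings: 9 of 3^14, det 9 — tricolorable
note: w = +2 shifts under R1 moves; the (-A^3)^(-2) factor cancels that in V


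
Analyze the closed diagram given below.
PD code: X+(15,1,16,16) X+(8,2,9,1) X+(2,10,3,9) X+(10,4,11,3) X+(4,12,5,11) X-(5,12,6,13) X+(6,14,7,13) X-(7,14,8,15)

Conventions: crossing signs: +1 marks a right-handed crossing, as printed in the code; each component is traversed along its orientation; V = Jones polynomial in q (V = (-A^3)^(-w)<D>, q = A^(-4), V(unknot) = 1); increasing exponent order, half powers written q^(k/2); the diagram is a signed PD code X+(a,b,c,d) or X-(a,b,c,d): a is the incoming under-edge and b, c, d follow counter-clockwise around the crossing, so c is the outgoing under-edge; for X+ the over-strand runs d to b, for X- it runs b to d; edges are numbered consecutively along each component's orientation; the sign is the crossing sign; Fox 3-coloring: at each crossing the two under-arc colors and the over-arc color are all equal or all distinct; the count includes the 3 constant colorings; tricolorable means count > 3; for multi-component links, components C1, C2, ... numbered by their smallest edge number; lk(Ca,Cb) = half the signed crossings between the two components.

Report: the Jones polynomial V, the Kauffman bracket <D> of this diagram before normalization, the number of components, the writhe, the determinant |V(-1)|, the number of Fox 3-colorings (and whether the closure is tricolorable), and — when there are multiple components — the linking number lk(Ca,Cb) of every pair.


Jones polynomial: V(q) = q + q^3 - q^4
<D> = -A^-4 + 1 + A^8; writhe +4
components 1, writhe +4 (8 crossings)
3-colorings: 9 of 3^8, det 3 — tricolorable
note: the span of V is 3, forcing >= 3 crossings in any diagram


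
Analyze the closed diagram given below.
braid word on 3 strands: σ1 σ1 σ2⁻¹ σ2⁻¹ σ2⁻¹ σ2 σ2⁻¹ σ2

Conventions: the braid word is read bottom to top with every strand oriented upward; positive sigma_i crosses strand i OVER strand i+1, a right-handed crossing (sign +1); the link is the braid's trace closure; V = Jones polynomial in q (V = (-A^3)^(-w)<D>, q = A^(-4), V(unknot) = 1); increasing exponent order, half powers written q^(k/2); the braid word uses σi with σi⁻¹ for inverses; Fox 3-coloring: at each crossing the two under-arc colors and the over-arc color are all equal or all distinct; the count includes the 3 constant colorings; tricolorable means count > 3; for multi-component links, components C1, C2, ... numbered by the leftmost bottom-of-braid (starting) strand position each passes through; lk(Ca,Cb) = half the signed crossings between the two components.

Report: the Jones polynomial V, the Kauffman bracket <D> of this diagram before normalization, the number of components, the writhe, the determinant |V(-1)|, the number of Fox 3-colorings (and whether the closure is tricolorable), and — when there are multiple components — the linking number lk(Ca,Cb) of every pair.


V(q) = q^-2 + 2 + q^2
bracket: A^-8 + 2 + A^8, w = 0
3 components, writhe 0, over 8 crossings
lk(C1,C2) = +1
linking number lk(C1,C3) = 0
lk(C2,C3): -1
det 4, colorings 3 of 3^8 — not tricolorable
observation: summing lk over 3 pairs gives 0


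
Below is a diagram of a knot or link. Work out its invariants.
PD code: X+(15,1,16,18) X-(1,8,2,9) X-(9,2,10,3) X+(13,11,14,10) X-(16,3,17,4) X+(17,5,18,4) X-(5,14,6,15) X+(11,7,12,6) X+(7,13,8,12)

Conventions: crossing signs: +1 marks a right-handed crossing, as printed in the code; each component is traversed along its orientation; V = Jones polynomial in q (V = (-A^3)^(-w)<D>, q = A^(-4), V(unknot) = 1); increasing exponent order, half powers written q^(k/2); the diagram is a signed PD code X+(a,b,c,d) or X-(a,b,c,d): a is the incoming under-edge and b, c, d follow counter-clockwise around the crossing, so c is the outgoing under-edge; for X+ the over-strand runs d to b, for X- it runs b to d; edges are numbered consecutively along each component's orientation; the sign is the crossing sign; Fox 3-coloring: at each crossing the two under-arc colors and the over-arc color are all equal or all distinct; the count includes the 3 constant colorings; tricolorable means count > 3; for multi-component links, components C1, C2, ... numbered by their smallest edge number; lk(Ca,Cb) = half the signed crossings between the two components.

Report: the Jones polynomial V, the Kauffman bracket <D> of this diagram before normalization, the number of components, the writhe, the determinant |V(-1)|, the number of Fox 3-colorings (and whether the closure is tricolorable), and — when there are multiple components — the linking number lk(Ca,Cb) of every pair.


Jones polynomial: V(q) = -q^-3 + 2q^-2 - 2q^-1 + 3 - 2q + 2q^2 - q^3
<D> = A^-9 - 2A^-5 + 2A^-1 - 3A^3 + 2A^7 - 2A^11 + A^15; writhe +1
components 1, writhe +1 (9 crossings)
3-colorings: 3 of 3^9, det 13 — not tricolorable
note: |V(-1)| = 13: so not tricolorable, since 3 does not divide 13


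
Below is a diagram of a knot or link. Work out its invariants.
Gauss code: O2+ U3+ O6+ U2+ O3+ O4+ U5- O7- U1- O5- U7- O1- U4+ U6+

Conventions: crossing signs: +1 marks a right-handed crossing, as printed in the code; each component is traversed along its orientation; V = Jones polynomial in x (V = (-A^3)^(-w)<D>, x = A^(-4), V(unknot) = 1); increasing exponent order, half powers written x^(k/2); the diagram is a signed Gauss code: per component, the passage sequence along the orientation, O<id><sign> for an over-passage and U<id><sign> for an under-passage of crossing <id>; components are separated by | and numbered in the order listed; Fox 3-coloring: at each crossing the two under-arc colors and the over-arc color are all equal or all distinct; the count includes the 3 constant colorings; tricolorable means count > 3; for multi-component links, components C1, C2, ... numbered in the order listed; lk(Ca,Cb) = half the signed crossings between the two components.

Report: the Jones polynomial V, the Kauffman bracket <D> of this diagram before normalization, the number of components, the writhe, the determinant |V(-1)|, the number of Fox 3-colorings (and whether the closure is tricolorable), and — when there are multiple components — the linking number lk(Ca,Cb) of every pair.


V(x) = -x^-3 + x^-2 - x^-1 + 3 - x + x^2 - x^3
bracket: A^-9 - A^-5 + A^-1 - 3A^3 + A^7 - A^11 + A^15, w = +1
1 component, writhe +1, over 7 crossings
det 9, colorings 27 of 3^7 — tricolorable
observation: w = +1 shifts under R1 moves; the (-A^3)^(-1) factor cancels that in V


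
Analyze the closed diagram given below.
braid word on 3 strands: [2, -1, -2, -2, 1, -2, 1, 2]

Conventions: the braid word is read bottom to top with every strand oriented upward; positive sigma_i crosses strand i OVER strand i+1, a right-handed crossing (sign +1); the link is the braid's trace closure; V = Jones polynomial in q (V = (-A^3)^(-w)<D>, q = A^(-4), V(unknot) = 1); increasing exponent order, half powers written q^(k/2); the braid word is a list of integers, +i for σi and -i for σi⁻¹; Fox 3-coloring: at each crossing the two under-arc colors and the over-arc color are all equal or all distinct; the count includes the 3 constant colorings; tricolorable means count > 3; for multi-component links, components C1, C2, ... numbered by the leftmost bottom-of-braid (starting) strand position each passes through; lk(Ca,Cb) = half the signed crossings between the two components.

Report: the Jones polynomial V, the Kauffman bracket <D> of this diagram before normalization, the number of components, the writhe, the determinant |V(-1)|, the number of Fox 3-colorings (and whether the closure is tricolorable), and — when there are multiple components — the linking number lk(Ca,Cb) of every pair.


Jones polynomial: V(q) = -q^-3 + 2q^-2 - 2q^-1 + 3 - 2q + 2q^2 - q^3
<D> = -A^-12 + 2A^-8 - 2A^-4 + 3 - 2A^4 + 2A^8 - A^12; writhe 0
components 1, writhe 0 (8 crossings)
3-colorings: 3 of 3^8, det 13 — not tricolorable
note: w = 0 (over 8 crossings) is diagram-only; (-A^3)^(0) removes it from V


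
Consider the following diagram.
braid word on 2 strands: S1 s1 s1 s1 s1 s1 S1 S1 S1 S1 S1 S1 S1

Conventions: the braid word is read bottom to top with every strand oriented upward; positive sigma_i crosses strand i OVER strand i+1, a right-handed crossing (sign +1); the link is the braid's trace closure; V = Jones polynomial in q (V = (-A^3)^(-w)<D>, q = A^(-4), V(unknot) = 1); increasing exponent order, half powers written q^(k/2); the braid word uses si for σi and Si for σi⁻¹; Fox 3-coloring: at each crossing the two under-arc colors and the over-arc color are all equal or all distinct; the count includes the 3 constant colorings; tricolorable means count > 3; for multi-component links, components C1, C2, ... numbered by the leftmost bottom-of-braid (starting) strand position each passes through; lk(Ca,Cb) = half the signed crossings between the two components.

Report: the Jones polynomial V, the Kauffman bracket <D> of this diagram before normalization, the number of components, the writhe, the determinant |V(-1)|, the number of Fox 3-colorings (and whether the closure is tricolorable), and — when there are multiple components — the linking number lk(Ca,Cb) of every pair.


V = -q^-4 + q^-3 + q^-1
<D> = -A^-5 - A^3 + A^7 (w = -3)
1 component over 13 crossings, w = -3
9 Fox colorings among 3^13, |V(-1)| = 3: tricolorable
why: det 3 = |V(-1)|; divisible by 3, so tricolorable


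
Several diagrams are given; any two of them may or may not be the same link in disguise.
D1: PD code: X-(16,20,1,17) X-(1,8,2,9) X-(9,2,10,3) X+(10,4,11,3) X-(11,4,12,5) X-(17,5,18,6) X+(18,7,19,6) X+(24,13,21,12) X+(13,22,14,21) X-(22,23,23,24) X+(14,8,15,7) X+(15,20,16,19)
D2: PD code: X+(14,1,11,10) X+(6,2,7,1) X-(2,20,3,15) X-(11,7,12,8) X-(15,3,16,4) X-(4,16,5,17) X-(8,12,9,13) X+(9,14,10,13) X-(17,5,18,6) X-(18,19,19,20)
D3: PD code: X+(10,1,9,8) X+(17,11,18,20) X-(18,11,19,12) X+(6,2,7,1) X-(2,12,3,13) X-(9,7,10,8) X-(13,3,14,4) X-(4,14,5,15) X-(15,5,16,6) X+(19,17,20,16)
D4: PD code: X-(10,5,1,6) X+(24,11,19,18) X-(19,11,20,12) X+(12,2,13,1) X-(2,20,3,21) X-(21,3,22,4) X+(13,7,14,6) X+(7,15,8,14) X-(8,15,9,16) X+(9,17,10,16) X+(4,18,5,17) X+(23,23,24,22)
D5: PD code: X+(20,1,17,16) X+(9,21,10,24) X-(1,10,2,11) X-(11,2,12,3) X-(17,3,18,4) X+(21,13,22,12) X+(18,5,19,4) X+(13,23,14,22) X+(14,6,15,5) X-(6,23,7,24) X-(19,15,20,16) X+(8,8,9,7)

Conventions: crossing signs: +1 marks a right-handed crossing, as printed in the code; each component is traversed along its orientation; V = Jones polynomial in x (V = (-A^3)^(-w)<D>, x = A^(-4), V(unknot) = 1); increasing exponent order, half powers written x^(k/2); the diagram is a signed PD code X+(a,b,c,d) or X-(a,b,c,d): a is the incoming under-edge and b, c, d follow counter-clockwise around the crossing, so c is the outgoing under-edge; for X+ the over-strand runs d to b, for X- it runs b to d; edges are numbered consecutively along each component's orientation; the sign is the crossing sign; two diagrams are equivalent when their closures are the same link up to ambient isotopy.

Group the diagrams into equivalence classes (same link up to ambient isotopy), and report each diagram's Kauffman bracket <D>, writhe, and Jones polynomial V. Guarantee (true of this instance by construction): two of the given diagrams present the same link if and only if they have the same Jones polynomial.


classes: {D1, D5} | {D2, D3} | {D4}
V(D1) = 1 + x + x^2 + x^3  [12 crossings, <D> = A^-12 + A^-8 + A^-4 + 1, w = 0]
V(D2) = x^-6 + x^-3 + x^-2 + x^-1  (w -4, c 10, <D> = A^-8 + A^-4 + 1 + A^12)
V(D3) = x^-6 + x^-3 + x^-2 + x^-1  (w -2, c 10, <D> = A^-2 + A^2 + A^6 + A^18)
D4 (bracket A^-10 + 2A^-2 - A^2 + 2A^6 - A^10 + A^14; 12 crossings at w = +2): V = x^-2 - x^-1 + 2 - x + 2x^2 + x^4
D5 (bracket A^-6 + A^-2 + A^2 + A^6; 12 crossings at w = +2): V = 1 + x + x^2 + x^3
note: comparing 5 Jones polynomials yields 3 groups


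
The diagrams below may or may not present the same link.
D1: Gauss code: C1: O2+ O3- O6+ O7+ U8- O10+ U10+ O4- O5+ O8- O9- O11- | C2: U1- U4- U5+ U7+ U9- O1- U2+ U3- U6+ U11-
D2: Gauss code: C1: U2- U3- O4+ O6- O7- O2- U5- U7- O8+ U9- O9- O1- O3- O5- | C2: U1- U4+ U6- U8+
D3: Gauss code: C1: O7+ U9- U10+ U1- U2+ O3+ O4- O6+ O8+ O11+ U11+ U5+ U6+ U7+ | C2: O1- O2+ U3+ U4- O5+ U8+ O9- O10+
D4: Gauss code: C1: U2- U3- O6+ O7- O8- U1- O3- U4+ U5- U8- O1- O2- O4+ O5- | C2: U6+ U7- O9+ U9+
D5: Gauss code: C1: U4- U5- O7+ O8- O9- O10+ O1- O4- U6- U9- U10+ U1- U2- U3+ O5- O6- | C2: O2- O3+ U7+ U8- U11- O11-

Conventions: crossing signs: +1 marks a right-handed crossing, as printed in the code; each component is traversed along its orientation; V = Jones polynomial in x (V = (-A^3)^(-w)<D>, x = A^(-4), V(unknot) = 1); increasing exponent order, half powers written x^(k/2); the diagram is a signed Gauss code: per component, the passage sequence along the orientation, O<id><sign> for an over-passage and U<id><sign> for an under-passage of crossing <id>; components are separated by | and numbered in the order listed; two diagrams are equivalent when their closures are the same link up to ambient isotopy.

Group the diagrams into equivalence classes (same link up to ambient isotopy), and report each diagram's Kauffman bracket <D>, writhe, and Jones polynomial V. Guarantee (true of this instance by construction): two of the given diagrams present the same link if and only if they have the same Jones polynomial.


equivalence classes: {D1} | {D2, D4, D5} | {D3}
D1 (bracket A^-5 + A^-1; 11 crossings at w = -1): V = -x^(-1/2) - x^(1/2)
V(D2) = x^(-9/2) - x^(-5/2) - x^(-3/2) - x^(-1/2)  (w -5, c 9, <D> = A^-13 + A^-9 + A^-5 - A^3)
V(D3) = -x^(1/2) - x^(5/2)  [11 crossings, <D> = A^5 + A^13, w = +5]
V(D4) = x^(-9/2) - x^(-5/2) - x^(-3/2) - x^(-1/2)  [9 crossings, <D> = A^-7 + A^-3 + A - A^9, w = -3]
V(D5) = x^(-9/2) - x^(-5/2) - x^(-3/2) - x^(-1/2)  [11 crossings, <D> = A^-13 + A^-9 + A^-5 - A^3, w = -5]
observation: 3 classes among 5 diagrams; unequal V(x) rules out equality


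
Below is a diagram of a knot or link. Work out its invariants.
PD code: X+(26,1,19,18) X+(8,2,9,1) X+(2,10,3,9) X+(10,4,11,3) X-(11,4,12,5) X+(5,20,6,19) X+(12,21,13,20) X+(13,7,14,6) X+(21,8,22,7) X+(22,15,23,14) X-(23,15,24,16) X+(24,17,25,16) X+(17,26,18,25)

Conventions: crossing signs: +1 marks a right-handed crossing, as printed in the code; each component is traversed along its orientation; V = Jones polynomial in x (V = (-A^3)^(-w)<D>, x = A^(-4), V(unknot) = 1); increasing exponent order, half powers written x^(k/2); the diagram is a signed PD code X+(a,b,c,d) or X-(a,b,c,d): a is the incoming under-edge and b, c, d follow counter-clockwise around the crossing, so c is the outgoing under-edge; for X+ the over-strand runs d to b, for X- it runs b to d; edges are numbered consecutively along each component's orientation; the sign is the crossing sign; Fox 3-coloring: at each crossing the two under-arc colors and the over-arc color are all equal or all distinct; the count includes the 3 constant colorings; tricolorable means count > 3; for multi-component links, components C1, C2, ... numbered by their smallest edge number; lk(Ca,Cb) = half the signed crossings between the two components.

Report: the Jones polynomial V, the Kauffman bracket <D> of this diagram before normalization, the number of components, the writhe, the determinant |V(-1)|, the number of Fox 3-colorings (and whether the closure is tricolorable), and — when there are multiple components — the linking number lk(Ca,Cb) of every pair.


Jones polynomial: V(x) = -x^(7/2) - x^(11/2)
<D> = A^5 + A^13; writhe +9
components 2, writhe +9 (13 crossings)
linking number lk(C1,C2) = +3
3-colorings: 3 of 3^13, det 2 — not tricolorable
note: the 1 component pair carries total linking +3


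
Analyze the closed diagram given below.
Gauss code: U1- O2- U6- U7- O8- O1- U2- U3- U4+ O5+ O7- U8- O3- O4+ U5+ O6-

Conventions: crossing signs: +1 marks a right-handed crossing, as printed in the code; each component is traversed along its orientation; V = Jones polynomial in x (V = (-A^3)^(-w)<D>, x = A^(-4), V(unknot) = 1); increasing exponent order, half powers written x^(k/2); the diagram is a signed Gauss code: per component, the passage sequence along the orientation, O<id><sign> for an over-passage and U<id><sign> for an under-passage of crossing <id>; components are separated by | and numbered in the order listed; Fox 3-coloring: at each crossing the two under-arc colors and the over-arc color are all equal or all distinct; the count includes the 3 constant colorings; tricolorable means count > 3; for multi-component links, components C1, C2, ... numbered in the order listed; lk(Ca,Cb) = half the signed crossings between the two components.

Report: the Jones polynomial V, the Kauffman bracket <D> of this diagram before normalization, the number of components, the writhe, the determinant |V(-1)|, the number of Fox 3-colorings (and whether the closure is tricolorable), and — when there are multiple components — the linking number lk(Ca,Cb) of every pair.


Jones polynomial: V(x) = -x^-6 + x^-5 - x^-4 + 2x^-3 - x^-2 + x^-1
<D> = A^-8 - A^-4 + 2 - A^4 + A^8 - A^12; writhe -4
components 1, writhe -4 (8 crossings)
3-colorings: 3 of 3^8, det 7 — not tricolorable
note: V spans 5 powers of x: at least 5 crossings in any diagram


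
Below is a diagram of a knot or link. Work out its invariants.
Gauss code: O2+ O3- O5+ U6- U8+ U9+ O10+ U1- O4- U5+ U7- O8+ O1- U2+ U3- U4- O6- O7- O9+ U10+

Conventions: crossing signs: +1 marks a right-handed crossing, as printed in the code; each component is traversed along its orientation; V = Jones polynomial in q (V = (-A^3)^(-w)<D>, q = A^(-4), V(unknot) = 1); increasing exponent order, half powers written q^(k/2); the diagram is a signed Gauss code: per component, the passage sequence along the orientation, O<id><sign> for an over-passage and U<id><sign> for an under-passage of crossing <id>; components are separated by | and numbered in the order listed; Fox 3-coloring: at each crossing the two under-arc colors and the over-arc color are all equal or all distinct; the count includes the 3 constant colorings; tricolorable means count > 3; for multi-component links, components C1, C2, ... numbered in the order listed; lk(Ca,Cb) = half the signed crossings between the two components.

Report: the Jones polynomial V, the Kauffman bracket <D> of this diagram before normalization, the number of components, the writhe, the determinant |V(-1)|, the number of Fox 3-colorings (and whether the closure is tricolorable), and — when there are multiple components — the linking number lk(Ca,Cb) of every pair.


V = -q^-3 + 2q^-2 - 2q^-1 + 3 - 2q + 2q^2 - q^3
<D> = -A^-12 + 2A^-8 - 2A^-4 + 3 - 2A^4 + 2A^8 - A^12 (w = 0)
1 component over 10 crossings, w = 0
3 Fox colorings among 3^10, |V(-1)| = 13: not tricolorable
why: V is palindromic (span 6, det 13): q -> 1/q fixes it; necessary, not sufficient, for amphichirality


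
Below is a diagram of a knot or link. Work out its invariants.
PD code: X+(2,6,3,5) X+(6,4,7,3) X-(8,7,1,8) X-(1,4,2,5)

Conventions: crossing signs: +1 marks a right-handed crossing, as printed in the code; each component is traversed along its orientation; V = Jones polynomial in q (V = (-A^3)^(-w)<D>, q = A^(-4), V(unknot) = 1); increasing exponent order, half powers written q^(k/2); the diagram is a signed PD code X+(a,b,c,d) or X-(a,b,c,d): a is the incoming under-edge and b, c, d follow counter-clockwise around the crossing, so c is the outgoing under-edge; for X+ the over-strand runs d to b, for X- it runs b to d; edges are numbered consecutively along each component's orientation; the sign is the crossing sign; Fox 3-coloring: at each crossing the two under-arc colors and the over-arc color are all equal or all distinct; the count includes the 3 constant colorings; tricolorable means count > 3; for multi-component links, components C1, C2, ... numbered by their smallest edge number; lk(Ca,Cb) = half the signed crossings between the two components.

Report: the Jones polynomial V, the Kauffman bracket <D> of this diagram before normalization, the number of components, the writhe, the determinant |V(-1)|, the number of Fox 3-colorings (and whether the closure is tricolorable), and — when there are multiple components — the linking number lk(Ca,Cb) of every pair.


V = 1
<D> = 1 (w = 0)
1 component over 4 crossings, w = 0
3 Fox colorings among 3^4, |V(-1)| = 1: not tricolorable
why: det 1 = |V(-1)|; not divisible by 3, so not tricolorable


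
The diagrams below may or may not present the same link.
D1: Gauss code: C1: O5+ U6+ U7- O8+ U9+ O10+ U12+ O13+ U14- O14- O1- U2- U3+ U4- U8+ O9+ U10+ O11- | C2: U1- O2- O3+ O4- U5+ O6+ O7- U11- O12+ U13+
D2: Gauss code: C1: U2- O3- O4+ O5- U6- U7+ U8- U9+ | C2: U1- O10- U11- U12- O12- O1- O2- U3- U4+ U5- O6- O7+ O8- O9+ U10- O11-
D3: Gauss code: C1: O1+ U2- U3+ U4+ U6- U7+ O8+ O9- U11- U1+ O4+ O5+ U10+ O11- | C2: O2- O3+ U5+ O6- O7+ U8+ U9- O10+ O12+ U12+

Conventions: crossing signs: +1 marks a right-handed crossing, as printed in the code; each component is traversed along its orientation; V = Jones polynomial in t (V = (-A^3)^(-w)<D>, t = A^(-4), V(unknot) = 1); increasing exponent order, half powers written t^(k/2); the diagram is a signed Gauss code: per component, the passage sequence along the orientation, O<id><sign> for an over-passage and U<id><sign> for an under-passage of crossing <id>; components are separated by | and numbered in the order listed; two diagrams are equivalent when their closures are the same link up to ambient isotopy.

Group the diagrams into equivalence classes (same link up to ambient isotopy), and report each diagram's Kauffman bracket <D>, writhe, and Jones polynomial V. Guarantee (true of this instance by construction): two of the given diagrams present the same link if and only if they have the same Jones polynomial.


equivalence classes: {D1} | {D2} | {D3}
D1 (bracket A^-12 - A^-4 - 1 - A^4; 14 crossings at w = +2): V = -t^(1/2) - t^(3/2) - t^(5/2) + t^(9/2)
D2 (bracket -A^-12 - 2A^-4 + 1 - A^4 + A^8; 12 crossings at w = -6): V = t^(-13/2) - t^(-11/2) + t^(-9/2) - 2t^(-7/2) - t^(-3/2)
D3 (bracket -A^2 - A^10; 12 crossings at w = +4): V = -t^(1/2) - t^(5/2)
key observation: V(t) takes 3 values over 3 diagrams, fixing the grouping


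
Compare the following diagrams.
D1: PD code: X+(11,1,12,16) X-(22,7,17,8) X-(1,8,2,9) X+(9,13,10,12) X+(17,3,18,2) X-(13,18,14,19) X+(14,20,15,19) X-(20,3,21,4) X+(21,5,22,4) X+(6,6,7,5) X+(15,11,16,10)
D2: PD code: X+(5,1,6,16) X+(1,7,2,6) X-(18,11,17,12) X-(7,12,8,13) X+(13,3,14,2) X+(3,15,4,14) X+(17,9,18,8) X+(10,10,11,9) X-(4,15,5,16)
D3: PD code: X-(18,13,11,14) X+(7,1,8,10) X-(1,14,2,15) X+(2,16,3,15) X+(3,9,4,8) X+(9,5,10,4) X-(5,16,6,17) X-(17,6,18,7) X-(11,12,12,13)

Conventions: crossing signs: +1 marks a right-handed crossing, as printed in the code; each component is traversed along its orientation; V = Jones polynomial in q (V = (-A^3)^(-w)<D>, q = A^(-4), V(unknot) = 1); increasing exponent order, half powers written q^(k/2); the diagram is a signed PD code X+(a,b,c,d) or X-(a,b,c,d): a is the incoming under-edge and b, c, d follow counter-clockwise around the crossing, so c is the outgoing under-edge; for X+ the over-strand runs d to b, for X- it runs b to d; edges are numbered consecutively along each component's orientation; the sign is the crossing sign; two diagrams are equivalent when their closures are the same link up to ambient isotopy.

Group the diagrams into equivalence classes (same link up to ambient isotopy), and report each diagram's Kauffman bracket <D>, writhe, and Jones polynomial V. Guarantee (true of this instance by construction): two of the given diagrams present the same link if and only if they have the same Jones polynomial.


equivalence classes: {D1, D2} | {D3}
D1 (bracket -A^-9 + A^-1 + A^3 + A^7; 11 crossings at w = +3): V = -q^(1/2) - q^(3/2) - q^(5/2) + q^(9/2)
D2 (bracket -A^-9 + A^-1 + A^3 + A^7; 9 crossings at w = +3): V = -q^(1/2) - q^(3/2) - q^(5/2) + q^(9/2)
V(D3) = -q^(-3/2) - 2q^(1/2) + q^(3/2) - q^(5/2) + q^(7/2)  (w -1, c 9, <D> = -A^-17 + A^-13 - A^-9 + 2A^-5 + A^3)
observation: V(q) takes 2 values over 3 diagrams, fixing the grouping


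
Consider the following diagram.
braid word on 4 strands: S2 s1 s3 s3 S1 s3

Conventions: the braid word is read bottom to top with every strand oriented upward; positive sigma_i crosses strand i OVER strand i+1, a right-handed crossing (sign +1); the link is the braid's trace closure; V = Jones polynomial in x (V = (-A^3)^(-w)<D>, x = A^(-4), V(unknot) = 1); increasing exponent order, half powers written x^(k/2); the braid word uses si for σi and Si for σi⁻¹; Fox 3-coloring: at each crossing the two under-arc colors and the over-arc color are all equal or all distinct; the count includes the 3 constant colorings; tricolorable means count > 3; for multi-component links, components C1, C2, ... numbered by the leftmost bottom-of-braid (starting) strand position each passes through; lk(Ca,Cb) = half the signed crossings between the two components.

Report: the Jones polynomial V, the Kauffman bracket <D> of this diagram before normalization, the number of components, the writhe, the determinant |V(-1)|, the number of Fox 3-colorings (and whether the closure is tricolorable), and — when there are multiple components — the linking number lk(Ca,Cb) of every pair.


Jones polynomial: V(x) = -x^(1/2) - x^(3/2) - x^(5/2) + x^(9/2)
<D> = A^-12 - A^-4 - 1 - A^4; writhe +2
components 2, writhe +2 (6 crossings)
linking number lk(C1,C2) = 0
3-colorings: 27 of 3^7, det 0 — tricolorable
note: the span of V is 4, within the link bound 6 + 2 - 1
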